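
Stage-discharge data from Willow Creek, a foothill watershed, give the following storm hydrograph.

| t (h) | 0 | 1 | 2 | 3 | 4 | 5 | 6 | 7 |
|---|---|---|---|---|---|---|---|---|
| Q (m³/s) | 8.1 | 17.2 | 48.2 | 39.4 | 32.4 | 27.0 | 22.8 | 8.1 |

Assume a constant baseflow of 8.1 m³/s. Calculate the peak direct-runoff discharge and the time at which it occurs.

Q_p = 40.1 m³/s at t = 2 h

Subtracting baseflow gives direct-runoff ordinates: 0.0, 9.1, 40.1, 31.3, 24.3, 18.9, 14.7, 0.0 m³/s.
The maximum is 40.1 m³/s, occurring at the reading for t = 2 h.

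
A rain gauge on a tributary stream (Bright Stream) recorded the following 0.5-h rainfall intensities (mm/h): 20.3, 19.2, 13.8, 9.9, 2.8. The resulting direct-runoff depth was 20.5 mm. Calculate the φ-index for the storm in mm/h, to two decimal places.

φ ≈ 5.55 mm/h

Only the 4 blocks with intensity above φ contribute runoff: 20.3, 19.2, 13.8, 9.9 mm/h.
Σ(I−φ)·Δt = d  ⇒  (20.3+19.2+13.8+9.9 − 4φ)·0.5 = 20.5
φ = (63.20 − 20.5/0.5) / 4 = 5.55 mm/h.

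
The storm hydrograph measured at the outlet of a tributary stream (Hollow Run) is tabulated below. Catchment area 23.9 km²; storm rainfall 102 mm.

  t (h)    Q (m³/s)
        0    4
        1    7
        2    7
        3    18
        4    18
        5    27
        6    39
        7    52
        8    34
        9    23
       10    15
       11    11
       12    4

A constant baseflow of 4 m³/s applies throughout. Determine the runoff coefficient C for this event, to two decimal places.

ΣQ_DR = 207.0 m³/s; V = ΣQ_DR·Δt = 7.452 × 10^5 m³.
Runoff depth d = V / A = 31.18 mm.
C = d / P = 31.18 / 102 = 0.31.

C ≈ 0.31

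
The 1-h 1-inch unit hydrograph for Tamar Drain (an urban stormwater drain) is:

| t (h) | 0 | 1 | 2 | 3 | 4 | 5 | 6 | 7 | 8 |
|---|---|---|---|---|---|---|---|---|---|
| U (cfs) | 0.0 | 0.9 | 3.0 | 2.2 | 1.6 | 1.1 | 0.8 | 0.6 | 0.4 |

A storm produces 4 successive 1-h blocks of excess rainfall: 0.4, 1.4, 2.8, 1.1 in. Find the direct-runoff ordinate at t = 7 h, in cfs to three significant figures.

Q ≈ 6.20 cfs

By discrete convolution, Q_j = Σ (P_i / 1 in) · U_{j−i}.
At t = 7 h (j=7): Q = (0.4/1)·0.6 + (1.4/1)·0.8 + (2.8/1)·1.1 + (1.1/1)·1.6 = 6.20 cfs.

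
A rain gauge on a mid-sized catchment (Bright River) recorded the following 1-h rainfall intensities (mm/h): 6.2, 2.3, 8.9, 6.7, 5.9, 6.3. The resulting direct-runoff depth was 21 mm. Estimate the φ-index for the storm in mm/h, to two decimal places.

Only the 5 blocks with intensity above φ contribute runoff: 6.2, 8.9, 6.7, 5.9, 6.3 mm/h.
Σ(I−φ)·Δt = d  ⇒  (6.2+8.9+6.7+5.9+6.3 − 5φ)·1 = 21
φ = (34.00 − 21/1) / 5 = 2.60 mm/h.

φ ≈ 2.60 mm/h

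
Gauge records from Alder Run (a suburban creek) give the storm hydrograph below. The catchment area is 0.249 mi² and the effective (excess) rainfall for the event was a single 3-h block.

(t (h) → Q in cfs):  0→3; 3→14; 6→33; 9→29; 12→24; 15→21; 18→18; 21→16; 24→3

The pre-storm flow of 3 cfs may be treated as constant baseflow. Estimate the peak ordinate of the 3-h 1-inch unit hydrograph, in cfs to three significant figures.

U_p ≈ 12.0 cfs

Direct runoff: 0.0, 11.0, 30.0, 26.0, 21.0, 18.0, 15.0, 13.0, 0.0 cfs; ΣQ_DR = 134.0 cfs, peak = 30.0 cfs.
Runoff depth d = ΣQ_DR·Δt / A = 134.0 × 10800 / (0.249 mi²) = 2.502 in.
The 1-inch UH is the DRH scaled by (1 in)/d, so U_p = 30.0 × 1/2.502 = 12.0 cfs.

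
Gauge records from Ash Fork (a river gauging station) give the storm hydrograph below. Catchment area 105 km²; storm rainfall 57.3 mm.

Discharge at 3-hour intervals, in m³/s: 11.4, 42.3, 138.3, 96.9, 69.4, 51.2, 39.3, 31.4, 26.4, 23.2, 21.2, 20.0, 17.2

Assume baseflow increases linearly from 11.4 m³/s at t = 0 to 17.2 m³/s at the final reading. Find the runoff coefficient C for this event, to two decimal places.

ΣQ_DR = 402.3 m³/s; V = ΣQ_DR·Δt = 4.345 × 10^6 m³.
Runoff depth d = V / A = 41.38 mm.
C = d / P = 41.38 / 57.3 = 0.72.

C ≈ 0.72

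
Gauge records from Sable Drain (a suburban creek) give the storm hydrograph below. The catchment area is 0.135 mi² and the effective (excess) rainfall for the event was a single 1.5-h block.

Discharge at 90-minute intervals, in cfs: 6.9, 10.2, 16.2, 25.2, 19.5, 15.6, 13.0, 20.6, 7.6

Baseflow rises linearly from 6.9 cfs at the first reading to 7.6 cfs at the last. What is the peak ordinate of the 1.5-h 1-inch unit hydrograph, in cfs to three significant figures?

U_p ≈ 15.1 cfs

Direct runoff: 0.00, 3.21, 9.12, 18.04, 12.25, 8.26, 5.58, 13.09, 0.00 cfs; ΣQ_DR = 69.55 cfs, peak = 18.04 cfs.
Runoff depth d = ΣQ_DR·Δt / A = 69.55 × 5400 / (0.135 mi²) = 1.197 in.
The 1-inch UH is the DRH scaled by (1 in)/d, so U_p = 18.04 × 1/1.197 = 15.1 cfs.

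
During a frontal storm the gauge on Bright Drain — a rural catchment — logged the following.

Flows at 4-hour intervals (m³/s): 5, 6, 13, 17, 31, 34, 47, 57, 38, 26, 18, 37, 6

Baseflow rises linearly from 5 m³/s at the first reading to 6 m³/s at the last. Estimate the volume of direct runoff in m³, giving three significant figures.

Direct-runoff ordinates (Q − Q_b): 0.00, 0.92, 7.83, 11.75, 25.67, 28.58, 41.50, 51.42, 32.33, 20.25, 12.17, 31.08, 0.00 m³/s.
ΣQ_DR = 263.5 m³/s.
With Δt = 4 h = 14400 s, V = ΣQ_DR · Δt = 263.5 × 14400 = 3.79 × 10^6 m³.

V ≈ 3.79 × 10^6 m³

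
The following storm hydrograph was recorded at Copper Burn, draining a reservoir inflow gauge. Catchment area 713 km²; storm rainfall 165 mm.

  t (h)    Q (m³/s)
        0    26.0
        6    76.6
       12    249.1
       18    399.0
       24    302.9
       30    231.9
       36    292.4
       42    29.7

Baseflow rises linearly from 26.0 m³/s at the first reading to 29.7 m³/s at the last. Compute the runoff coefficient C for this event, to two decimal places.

ΣQ_DR = 1385 m³/s; V = ΣQ_DR·Δt = 2.991 × 10^7 m³.
Runoff depth d = V / A = 41.95 mm.
C = d / P = 41.95 / 165 = 0.25.

C ≈ 0.25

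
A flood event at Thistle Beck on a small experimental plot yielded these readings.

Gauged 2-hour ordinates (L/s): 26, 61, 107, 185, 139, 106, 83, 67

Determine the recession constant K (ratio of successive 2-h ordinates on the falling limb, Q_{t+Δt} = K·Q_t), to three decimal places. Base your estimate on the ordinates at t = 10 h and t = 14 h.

K ≈ 0.795

Using the recession-limb readings at t = 10 h and t = 14 h: Q falls from 106 to 67 L/s over 2 intervals.
K = (Q₂/Q₁)^(1/2) = (67/106)^(1/2) = 0.795.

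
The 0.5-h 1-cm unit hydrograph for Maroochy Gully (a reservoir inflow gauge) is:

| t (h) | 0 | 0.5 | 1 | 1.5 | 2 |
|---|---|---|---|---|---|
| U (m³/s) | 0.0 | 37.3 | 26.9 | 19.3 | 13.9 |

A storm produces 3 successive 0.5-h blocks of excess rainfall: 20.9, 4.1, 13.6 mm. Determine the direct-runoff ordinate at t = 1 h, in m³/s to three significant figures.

Q ≈ 71.5 m³/s

By discrete convolution, Q_j = Σ (P_i / 10 mm) · U_{j−i}.
At t = 1 h (j=2): Q = (20.9/10)·26.9 + (4.1/10)·37.3 + (13.6/10)·0.0 = 71.5 m³/s.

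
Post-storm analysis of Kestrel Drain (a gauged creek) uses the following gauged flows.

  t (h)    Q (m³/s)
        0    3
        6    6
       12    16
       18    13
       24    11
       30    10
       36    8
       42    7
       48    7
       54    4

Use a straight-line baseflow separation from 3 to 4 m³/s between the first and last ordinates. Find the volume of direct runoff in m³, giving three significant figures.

Direct-runoff ordinates (Q − Q_b): 0.00, 2.89, 12.78, 9.67, 7.56, 6.44, 4.33, 3.22, 3.11, 0.00 m³/s.
ΣQ_DR = 50.00 m³/s.
With Δt = 6 h = 21600 s, V = ΣQ_DR · Δt = 50.00 × 21600 = 1.08 × 10^6 m³.

V ≈ 1.08 × 10^6 m³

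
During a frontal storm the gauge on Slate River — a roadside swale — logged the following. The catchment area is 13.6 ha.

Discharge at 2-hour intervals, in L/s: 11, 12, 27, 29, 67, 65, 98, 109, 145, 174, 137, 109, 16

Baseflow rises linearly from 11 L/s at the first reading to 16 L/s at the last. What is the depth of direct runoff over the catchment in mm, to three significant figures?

d ≈ 43.6 mm

Direct runoff: 0.00, 0.58, 15.17, 16.75, 54.33, 51.92, 84.50, 95.08, 130.67, 159.25, 121.83, 93.42, 0.00 L/s; ΣQ_DR = 823.5 L/s.
V = ΣQ_DR · Δt = 823.5 × 7200 s = 5.929 × 10^6 L.
Over A = 13.6 ha, depth = V / A = 43.6 mm.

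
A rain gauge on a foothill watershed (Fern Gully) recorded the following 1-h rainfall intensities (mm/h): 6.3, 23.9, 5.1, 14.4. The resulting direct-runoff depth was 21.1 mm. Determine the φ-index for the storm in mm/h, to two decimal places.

Only the 2 blocks with intensity above φ contribute runoff: 23.9, 14.4 mm/h.
Σ(I−φ)·Δt = d  ⇒  (23.9+14.4 − 2φ)·1 = 21.1
φ = (38.30 − 21.1/1) / 2 = 8.60 mm/h.

φ ≈ 8.60 mm/h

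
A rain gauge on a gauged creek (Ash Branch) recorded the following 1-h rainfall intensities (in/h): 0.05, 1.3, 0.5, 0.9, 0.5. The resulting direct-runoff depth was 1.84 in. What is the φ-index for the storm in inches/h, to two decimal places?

Only the 4 blocks with intensity above φ contribute runoff: 1.3, 0.5, 0.9, 0.5 in/h.
Σ(I−φ)·Δt = d  ⇒  (1.3+0.5+0.9+0.5 − 4φ)·1 = 1.84
φ = (3.200 − 1.84/1) / 4 = 0.34 in/h.

φ ≈ 0.34 in/h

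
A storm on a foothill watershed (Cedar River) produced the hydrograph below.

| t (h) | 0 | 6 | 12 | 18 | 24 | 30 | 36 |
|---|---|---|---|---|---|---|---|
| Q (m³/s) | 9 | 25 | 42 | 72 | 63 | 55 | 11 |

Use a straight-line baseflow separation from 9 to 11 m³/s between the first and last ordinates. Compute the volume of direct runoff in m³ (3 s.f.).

Direct-runoff ordinates (Q − Q_b): 0.00, 15.67, 32.33, 62.00, 52.67, 44.33, 0.00 m³/s.
ΣQ_DR = 207.0 m³/s.
With Δt = 6 h = 21600 s, V = ΣQ_DR · Δt = 207.0 × 21600 = 4.47 × 10^6 m³.

V ≈ 4.47 × 10^6 m³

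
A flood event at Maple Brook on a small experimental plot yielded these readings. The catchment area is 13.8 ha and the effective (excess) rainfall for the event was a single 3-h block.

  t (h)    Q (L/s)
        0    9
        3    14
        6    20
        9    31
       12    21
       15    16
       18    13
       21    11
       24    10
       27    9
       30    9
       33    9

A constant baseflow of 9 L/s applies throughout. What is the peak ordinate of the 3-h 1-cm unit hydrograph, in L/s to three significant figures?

U_p ≈ 43.9 L/s

Direct runoff: 0.0, 5.0, 11.0, 22.0, 12.0, 7.0, 4.0, 2.0, 1.0, 0.0, 0.0, 0.0 L/s; ΣQ_DR = 64.00 L/s, peak = 22.0 L/s.
Runoff depth d = ΣQ_DR·Δt / A = 64.00 × 10800 / (13.8 ha) = 5.009 mm.
The 1-cm UH is the DRH scaled by (10 mm)/d, so U_p = 22.0 × 10/5.009 = 43.9 L/s.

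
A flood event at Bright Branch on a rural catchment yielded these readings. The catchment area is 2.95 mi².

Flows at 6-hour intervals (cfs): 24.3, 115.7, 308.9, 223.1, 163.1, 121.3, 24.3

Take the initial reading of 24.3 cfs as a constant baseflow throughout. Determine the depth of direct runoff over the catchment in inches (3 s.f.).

Direct runoff: 0.0, 91.4, 284.6, 198.8, 138.8, 97.0, 0.0 cfs; ΣQ_DR = 810.6 cfs.
V = ΣQ_DR · Δt = 810.6 × 21600 s = 1.751 × 10^7 ft³.
Over A = 2.95 mi², depth = V / A = 2.55 in.

d ≈ 2.55 in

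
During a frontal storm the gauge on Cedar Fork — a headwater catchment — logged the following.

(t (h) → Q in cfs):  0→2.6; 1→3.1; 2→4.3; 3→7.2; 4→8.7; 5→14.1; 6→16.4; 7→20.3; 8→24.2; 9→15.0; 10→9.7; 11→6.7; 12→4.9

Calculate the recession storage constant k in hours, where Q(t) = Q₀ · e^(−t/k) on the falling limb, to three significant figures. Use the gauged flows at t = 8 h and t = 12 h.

On the falling limb, Q drops from 24.2 to 4.9 cfs between t = 8 h and t = 12 h (Δt = 4 h).
k = −Δt / ln(Q₂/Q₁) = −4 / ln(4.9/24.2) = 2.50 h.

k ≈ 2.50 h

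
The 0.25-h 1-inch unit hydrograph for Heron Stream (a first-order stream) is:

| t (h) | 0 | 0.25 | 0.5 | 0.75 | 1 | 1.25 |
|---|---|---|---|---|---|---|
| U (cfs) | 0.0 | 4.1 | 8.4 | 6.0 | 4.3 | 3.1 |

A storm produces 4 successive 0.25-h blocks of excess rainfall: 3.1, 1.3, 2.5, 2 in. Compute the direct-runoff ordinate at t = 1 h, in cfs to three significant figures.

Q ≈ 50.3 cfs

By discrete convolution, Q_j = Σ (P_i / 1 in) · U_{j−i}.
At t = 1 h (j=4): Q = (3.1/1)·4.3 + (1.3/1)·6.0 + (2.5/1)·8.4 + (2/1)·4.1 = 50.3 cfs.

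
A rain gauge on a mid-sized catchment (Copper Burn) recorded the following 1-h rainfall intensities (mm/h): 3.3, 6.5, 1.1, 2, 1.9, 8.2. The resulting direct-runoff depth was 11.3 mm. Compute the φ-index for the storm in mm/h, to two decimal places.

φ ≈ 2.23 mm/h

Only the 3 blocks with intensity above φ contribute runoff: 3.3, 6.5, 8.2 mm/h.
Σ(I−φ)·Δt = d  ⇒  (3.3+6.5+8.2 − 3φ)·1 = 11.3
φ = (18.00 − 11.3/1) / 3 = 2.23 mm/h.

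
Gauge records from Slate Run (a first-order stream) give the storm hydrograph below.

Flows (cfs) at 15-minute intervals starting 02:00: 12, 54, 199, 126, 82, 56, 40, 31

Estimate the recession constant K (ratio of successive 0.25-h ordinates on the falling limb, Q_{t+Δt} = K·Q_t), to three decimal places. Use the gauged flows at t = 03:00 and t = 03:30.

Using the recession-limb readings at t = 03:00 and t = 03:30: Q falls from 82 to 40 cfs over 2 intervals.
K = (Q₂/Q₁)^(1/2) = (40/82)^(1/2) = 0.698.

K ≈ 0.698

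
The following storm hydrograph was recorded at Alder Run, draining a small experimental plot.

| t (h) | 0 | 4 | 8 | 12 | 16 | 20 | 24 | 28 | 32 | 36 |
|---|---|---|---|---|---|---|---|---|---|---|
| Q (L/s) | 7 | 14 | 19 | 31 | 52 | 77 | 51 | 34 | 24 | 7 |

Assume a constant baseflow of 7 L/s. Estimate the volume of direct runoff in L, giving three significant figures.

Direct-runoff ordinates (Q − Q_b): 0.0, 7.0, 12.0, 24.0, 45.0, 70.0, 44.0, 27.0, 17.0, 0.0 L/s.
ΣQ_DR = 246.0 L/s.
With Δt = 4 h = 14400 s, V = ΣQ_DR · Δt = 246.0 × 14400 = 3.54 × 10^6 L.

V ≈ 3.54 × 10^6 L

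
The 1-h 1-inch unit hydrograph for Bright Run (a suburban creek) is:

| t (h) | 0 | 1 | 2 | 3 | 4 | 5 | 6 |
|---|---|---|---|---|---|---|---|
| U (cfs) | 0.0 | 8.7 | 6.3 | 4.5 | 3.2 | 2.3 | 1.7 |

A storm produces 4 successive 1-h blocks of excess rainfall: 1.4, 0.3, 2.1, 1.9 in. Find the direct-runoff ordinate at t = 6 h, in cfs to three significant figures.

Q ≈ 18.3 cfs

By discrete convolution, Q_j = Σ (P_i / 1 in) · U_{j−i}.
At t = 6 h (j=6): Q = (1.4/1)·1.7 + (0.3/1)·2.3 + (2.1/1)·3.2 + (1.9/1)·4.5 = 18.3 cfs.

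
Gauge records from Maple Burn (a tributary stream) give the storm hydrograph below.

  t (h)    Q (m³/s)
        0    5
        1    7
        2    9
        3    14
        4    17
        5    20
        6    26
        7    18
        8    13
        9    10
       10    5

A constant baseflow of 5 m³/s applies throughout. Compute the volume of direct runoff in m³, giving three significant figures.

V ≈ 3.20 × 10^5 m³

Direct-runoff ordinates (Q − Q_b): 0.0, 2.0, 4.0, 9.0, 12.0, 15.0, 21.0, 13.0, 8.0, 5.0, 0.0 m³/s.
ΣQ_DR = 89.00 m³/s.
With Δt = 1 h = 3600 s, V = ΣQ_DR · Δt = 89.00 × 3600 = 3.20 × 10^5 m³.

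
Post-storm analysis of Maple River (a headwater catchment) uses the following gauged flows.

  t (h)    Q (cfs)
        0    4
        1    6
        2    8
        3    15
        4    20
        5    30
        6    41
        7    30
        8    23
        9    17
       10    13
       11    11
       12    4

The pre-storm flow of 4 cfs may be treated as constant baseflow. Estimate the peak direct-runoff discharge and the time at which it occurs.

Q_p = 37.0 cfs at t = 6 h

Subtracting baseflow gives direct-runoff ordinates: 0.0, 2.0, 4.0, 11.0, 16.0, 26.0, 37.0, 26.0, 19.0, 13.0, 9.0, 7.0, 0.0 cfs.
The maximum is 37.0 cfs, occurring at the reading for t = 6 h.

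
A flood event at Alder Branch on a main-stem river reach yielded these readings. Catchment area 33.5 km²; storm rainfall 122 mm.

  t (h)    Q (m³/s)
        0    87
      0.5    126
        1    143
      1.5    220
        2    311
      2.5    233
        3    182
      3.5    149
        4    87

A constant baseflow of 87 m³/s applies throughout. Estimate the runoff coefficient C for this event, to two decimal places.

ΣQ_DR = 755.0 m³/s; V = ΣQ_DR·Δt = 1.359 × 10^6 m³.
Runoff depth d = V / A = 40.57 mm.
C = d / P = 40.57 / 122 = 0.33.

C ≈ 0.33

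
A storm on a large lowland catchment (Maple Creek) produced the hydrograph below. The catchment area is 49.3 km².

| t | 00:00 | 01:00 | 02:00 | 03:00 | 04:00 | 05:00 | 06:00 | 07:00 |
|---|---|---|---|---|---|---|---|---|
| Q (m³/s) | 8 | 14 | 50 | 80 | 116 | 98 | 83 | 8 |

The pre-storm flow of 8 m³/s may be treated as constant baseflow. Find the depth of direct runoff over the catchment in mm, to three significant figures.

d ≈ 28.7 mm

Direct runoff: 0.0, 6.0, 42.0, 72.0, 108.0, 90.0, 75.0, 0.0 m³/s; ΣQ_DR = 393.0 m³/s.
V = ΣQ_DR · Δt = 393.0 × 3600 s = 1.415 × 10^6 m³.
Over A = 49.3 km², depth = V / A = 28.7 mm.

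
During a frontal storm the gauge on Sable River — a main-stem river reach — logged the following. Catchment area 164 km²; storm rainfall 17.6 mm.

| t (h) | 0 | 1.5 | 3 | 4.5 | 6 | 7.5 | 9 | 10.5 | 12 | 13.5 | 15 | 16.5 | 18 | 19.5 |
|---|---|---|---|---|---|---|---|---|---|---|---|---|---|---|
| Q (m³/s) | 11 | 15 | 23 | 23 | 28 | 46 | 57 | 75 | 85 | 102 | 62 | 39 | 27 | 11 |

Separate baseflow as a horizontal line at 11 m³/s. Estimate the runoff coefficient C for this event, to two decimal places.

ΣQ_DR = 450.0 m³/s; V = ΣQ_DR·Δt = 2.430 × 10^6 m³.
Runoff depth d = V / A = 14.82 mm.
C = d / P = 14.82 / 17.6 = 0.84.

C ≈ 0.84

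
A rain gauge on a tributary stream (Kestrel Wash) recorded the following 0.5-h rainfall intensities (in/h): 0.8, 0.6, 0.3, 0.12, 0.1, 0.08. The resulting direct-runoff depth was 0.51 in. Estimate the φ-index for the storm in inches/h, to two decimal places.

Only the 3 blocks with intensity above φ contribute runoff: 0.8, 0.6, 0.3 in/h.
Σ(I−φ)·Δt = d  ⇒  (0.8+0.6+0.3 − 3φ)·0.5 = 0.51
φ = (1.700 − 0.51/0.5) / 3 = 0.23 in/h.

φ ≈ 0.23 in/h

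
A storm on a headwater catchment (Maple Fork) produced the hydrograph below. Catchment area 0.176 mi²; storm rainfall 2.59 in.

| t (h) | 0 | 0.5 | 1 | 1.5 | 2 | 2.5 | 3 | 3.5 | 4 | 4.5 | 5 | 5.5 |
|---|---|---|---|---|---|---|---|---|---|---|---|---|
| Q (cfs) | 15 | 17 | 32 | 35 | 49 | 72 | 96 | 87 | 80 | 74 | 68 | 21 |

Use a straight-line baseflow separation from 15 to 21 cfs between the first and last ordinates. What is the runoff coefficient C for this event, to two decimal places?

C ≈ 0.73

ΣQ_DR = 430.0 cfs; V = ΣQ_DR·Δt = 7.740 × 10^5 ft³.
Runoff depth d = V / A = 1.893 in.
C = d / P = 1.893 / 2.59 = 0.73.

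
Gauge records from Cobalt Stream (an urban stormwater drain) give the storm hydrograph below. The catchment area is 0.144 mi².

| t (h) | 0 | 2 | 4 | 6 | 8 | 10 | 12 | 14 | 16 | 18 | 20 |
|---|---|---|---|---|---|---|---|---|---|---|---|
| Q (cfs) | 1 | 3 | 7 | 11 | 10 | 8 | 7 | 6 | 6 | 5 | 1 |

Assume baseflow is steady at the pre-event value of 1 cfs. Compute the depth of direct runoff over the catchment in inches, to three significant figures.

d ≈ 1.16 in

Direct runoff: 0.0, 2.0, 6.0, 10.0, 9.0, 7.0, 6.0, 5.0, 5.0, 4.0, 0.0 cfs; ΣQ_DR = 54.00 cfs.
V = ΣQ_DR · Δt = 54.00 × 7200 s = 3.888 × 10^5 ft³.
Over A = 0.144 mi², depth = V / A = 1.16 in.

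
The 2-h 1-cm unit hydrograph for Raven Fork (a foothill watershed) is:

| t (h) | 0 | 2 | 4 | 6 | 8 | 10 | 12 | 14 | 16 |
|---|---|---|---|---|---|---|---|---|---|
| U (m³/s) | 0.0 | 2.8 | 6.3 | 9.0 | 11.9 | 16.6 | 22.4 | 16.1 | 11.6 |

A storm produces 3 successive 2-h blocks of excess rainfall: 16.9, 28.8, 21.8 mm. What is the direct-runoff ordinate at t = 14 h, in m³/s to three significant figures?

By discrete convolution, Q_j = Σ (P_i / 10 mm) · U_{j−i}.
At t = 14 h (j=7): Q = (16.9/10)·16.1 + (28.8/10)·22.4 + (21.8/10)·16.6 = 128 m³/s.

Q ≈ 128 m³/s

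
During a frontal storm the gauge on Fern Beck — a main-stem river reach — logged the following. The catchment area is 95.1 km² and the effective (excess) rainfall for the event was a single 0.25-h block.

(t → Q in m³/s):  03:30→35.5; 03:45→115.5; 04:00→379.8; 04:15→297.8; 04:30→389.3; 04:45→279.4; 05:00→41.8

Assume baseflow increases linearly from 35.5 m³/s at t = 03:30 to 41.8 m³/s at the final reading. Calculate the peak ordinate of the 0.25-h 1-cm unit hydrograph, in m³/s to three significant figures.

Direct runoff: 0.00, 78.95, 342.20, 259.15, 349.60, 238.65, 0.00 m³/s; ΣQ_DR = 1269 m³/s, peak = 349.60 m³/s.
Runoff depth d = ΣQ_DR·Δt / A = 1269 × 900 / (95.1 km²) = 12.01 mm.
The 1-cm UH is the DRH scaled by (10 mm)/d, so U_p = 349.60 × 10/12.01 = 291 m³/s.

U_p ≈ 291 m³/s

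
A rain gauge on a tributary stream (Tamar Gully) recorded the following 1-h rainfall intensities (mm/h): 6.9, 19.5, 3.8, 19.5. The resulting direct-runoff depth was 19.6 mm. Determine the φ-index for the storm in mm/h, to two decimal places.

φ ≈ 9.70 mm/h

Only the 2 blocks with intensity above φ contribute runoff: 19.5, 19.5 mm/h.
Σ(I−φ)·Δt = d  ⇒  (19.5+19.5 − 2φ)·1 = 19.6
φ = (39.00 − 19.6/1) / 2 = 9.70 mm/h.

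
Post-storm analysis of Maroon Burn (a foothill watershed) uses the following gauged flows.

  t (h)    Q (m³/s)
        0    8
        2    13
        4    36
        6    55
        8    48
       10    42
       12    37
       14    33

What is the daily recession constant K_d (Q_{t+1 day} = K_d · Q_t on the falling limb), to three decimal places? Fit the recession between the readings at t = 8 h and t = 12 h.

Between t = 8 h and t = 12 h the flow falls from 48 to 37 m³/s over 2×2 h = 4 h.
Per-interval ratio K = (37/48)^(1/2) = 0.8780; K_d = K^(24/2) = 0.210.

K_d ≈ 0.210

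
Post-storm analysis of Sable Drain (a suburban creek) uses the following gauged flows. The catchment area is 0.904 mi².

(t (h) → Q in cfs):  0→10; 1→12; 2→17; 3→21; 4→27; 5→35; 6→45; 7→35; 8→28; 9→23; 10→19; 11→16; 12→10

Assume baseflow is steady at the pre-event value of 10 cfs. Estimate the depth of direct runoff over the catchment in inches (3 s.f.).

d ≈ 0.288 in

Direct runoff: 0.0, 2.0, 7.0, 11.0, 17.0, 25.0, 35.0, 25.0, 18.0, 13.0, 9.0, 6.0, 0.0 cfs; ΣQ_DR = 168.0 cfs.
V = ΣQ_DR · Δt = 168.0 × 3600 s = 6.048 × 10^5 ft³.
Over A = 0.904 mi², depth = V / A = 0.288 in.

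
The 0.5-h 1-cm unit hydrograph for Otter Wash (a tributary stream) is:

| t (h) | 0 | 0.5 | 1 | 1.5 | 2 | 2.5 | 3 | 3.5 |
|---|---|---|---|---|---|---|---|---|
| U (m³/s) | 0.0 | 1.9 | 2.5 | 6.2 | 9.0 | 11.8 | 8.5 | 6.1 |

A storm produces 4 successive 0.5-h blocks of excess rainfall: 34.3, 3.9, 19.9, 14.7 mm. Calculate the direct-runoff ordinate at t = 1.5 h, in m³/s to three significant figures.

By discrete convolution, Q_j = Σ (P_i / 10 mm) · U_{j−i}.
At t = 1.5 h (j=3): Q = (34.3/10)·6.2 + (3.9/10)·2.5 + (19.9/10)·1.9 + (14.7/10)·0.0 = 26.0 m³/s.

Q ≈ 26.0 m³/s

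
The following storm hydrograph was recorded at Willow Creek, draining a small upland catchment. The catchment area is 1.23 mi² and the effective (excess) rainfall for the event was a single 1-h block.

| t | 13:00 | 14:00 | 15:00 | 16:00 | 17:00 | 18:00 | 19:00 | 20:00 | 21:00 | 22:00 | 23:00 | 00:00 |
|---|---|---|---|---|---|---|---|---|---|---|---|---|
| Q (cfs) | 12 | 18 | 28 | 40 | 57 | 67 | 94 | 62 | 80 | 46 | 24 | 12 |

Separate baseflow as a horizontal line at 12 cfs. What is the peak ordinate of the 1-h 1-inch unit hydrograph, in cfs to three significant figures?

U_p ≈ 164 cfs

Direct runoff: 0.0, 6.0, 16.0, 28.0, 45.0, 55.0, 82.0, 50.0, 68.0, 34.0, 12.0, 0.0 cfs; ΣQ_DR = 396.0 cfs, peak = 82.0 cfs.
Runoff depth d = ΣQ_DR·Δt / A = 396.0 × 3600 / (1.23 mi²) = 0.4989 in.
The 1-inch UH is the DRH scaled by (1 in)/d, so U_p = 82.0 × 1/0.4989 = 164 cfs.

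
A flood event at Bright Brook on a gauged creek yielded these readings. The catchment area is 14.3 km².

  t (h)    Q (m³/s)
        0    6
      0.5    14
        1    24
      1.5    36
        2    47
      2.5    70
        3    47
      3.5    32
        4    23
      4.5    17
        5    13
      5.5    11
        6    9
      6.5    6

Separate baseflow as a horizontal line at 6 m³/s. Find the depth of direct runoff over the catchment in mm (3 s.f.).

Direct runoff: 0.0, 8.0, 18.0, 30.0, 41.0, 64.0, 41.0, 26.0, 17.0, 11.0, 7.0, 5.0, 3.0, 0.0 m³/s; ΣQ_DR = 271.0 m³/s.
V = ΣQ_DR · Δt = 271.0 × 1800 s = 4.878 × 10^5 m³.
Over A = 14.3 km², depth = V / A = 34.1 mm.

d ≈ 34.1 mm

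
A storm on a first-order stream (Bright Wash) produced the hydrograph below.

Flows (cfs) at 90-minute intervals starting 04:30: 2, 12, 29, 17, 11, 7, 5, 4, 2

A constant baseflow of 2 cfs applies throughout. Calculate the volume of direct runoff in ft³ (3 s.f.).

Direct-runoff ordinates (Q − Q_b): 0.0, 10.0, 27.0, 15.0, 9.0, 5.0, 3.0, 2.0, 0.0 cfs.
ΣQ_DR = 71.00 cfs.
With Δt = 1.5 h = 5400 s, V = ΣQ_DR · Δt = 71.00 × 5400 = 3.83 × 10^5 ft³.

V ≈ 3.83 × 10^5 ft³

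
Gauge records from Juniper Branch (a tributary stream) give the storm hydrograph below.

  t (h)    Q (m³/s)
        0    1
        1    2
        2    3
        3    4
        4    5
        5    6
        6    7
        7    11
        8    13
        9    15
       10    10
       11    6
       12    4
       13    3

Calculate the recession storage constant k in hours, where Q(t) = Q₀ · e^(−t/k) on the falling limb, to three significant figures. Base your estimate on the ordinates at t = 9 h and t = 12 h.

On the falling limb, Q drops from 15 to 4 m³/s between t = 9 h and t = 12 h (Δt = 3 h).
k = −Δt / ln(Q₂/Q₁) = −3 / ln(4/15) = 2.27 h.

k ≈ 2.27 h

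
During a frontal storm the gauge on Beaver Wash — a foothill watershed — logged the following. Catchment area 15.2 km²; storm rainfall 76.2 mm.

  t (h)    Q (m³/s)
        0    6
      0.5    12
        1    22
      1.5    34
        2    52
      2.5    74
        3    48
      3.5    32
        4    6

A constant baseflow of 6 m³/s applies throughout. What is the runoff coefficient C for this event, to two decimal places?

C ≈ 0.36

ΣQ_DR = 232.0 m³/s; V = ΣQ_DR·Δt = 4.176 × 10^5 m³.
Runoff depth d = V / A = 27.47 mm.
C = d / P = 27.47 / 76.2 = 0.36.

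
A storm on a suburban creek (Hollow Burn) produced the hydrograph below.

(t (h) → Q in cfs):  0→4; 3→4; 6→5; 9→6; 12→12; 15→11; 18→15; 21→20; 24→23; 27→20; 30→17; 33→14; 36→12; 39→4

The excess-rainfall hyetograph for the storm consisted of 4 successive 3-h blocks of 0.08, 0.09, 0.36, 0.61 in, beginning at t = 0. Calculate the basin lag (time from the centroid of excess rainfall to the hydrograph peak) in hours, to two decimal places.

t_L ≈ 15.55 h

Centroid of excess rainfall: t_c = Σ P_i·t̄_i / ΣP_i = 8.4474 h (block centres at 1.5, 4.5, 7.5, 10.5 h).
Hydrograph peak occurs at t = 24 h, so basin lag t_L = 24 − 8.4474 = 15.55 h.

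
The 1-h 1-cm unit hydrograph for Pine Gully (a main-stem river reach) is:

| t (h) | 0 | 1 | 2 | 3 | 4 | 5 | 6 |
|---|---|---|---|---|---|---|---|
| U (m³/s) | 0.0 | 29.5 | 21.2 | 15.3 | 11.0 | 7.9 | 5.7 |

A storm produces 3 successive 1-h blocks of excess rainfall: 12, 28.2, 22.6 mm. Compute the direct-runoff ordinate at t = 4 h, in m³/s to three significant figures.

By discrete convolution, Q_j = Σ (P_i / 10 mm) · U_{j−i}.
At t = 4 h (j=4): Q = (12/10)·11.0 + (28.2/10)·15.3 + (22.6/10)·21.2 = 104 m³/s.

Q ≈ 104 m³/s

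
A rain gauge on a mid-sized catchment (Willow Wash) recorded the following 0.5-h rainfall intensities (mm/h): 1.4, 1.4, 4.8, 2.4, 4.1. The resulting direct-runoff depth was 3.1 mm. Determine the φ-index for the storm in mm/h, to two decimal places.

Only the 3 blocks with intensity above φ contribute runoff: 4.8, 2.4, 4.1 mm/h.
Σ(I−φ)·Δt = d  ⇒  (4.8+2.4+4.1 − 3φ)·0.5 = 3.1
φ = (11.30 − 3.1/0.5) / 3 = 1.70 mm/h.

φ ≈ 1.70 mm/h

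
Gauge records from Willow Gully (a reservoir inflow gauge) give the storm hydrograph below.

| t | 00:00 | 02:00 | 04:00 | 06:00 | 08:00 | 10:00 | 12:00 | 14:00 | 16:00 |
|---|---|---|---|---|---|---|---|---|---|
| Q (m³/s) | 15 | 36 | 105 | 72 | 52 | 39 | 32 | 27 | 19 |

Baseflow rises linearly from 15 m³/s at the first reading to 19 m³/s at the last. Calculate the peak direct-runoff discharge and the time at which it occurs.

Subtracting baseflow gives direct-runoff ordinates: 0.00, 20.50, 89.00, 55.50, 35.00, 21.50, 14.00, 8.50, 0.00 m³/s.
The maximum is 89.00 m³/s, occurring at the reading for t = 04:00.

Q_p = 89.00 m³/s at t = 04:00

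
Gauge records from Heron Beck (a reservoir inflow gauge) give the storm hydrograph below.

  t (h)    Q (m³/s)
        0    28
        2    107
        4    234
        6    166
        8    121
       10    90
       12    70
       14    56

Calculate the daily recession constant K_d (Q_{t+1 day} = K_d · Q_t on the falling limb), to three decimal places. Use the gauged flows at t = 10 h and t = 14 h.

K_d ≈ 0.058

Between t = 10 h and t = 14 h the flow falls from 90 to 56 m³/s over 2×2 h = 4 h.
Per-interval ratio K = (56/90)^(1/2) = 0.7888; K_d = K^(24/2) = 0.058.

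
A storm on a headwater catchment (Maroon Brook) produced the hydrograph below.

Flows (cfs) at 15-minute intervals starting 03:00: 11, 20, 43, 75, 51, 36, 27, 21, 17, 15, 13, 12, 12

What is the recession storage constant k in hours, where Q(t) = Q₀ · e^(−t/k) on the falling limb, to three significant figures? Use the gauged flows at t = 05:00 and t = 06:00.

k ≈ 2.87 h

On the falling limb, Q drops from 17 to 12 cfs between t = 05:00 and t = 06:00 (Δt = 1 h).
k = −Δt / ln(Q₂/Q₁) = −1 / ln(12/17) = 2.87 h.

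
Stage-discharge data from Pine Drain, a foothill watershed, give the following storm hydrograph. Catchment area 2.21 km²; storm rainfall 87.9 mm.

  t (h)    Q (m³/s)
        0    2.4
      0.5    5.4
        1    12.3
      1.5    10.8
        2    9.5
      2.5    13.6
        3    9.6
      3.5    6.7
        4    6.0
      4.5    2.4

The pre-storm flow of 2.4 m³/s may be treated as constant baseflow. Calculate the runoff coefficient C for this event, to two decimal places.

ΣQ_DR = 54.70 m³/s; V = ΣQ_DR·Δt = 98460 m³.
Runoff depth d = V / A = 44.55 mm.
C = d / P = 44.55 / 87.9 = 0.51.

C ≈ 0.51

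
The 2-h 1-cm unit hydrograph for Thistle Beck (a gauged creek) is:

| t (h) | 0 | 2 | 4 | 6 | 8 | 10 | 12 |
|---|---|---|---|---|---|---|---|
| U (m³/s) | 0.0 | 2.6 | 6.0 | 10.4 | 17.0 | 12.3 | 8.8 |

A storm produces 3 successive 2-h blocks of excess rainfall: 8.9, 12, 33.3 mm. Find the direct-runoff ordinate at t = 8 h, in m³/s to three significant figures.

By discrete convolution, Q_j = Σ (P_i / 10 mm) · U_{j−i}.
At t = 8 h (j=4): Q = (8.9/10)·17.0 + (12/10)·10.4 + (33.3/10)·6.0 = 47.6 m³/s.

Q ≈ 47.6 m³/s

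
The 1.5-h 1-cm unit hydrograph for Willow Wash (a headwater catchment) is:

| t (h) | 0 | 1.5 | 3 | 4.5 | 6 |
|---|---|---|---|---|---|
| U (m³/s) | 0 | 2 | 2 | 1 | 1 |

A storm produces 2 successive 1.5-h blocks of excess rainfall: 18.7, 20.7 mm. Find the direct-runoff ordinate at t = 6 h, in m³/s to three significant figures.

By discrete convolution, Q_j = Σ (P_i / 10 mm) · U_{j−i}.
At t = 6 h (j=4): Q = (18.7/10)·1 + (20.7/10)·1 = 3.94 m³/s.

Q ≈ 3.94 m³/s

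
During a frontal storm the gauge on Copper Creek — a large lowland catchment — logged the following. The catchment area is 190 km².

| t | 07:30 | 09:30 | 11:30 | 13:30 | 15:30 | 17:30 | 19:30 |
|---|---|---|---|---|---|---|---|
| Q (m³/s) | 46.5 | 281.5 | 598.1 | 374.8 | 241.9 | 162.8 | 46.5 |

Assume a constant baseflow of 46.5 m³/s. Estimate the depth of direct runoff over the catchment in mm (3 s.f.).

d ≈ 54.1 mm

Direct runoff: 0.0, 235.0, 551.6, 328.3, 195.4, 116.3, 0.0 m³/s; ΣQ_DR = 1427 m³/s.
V = ΣQ_DR · Δt = 1427 × 7200 s = 1.027 × 10^7 m³.
Over A = 190 km², depth = V / A = 54.1 mm.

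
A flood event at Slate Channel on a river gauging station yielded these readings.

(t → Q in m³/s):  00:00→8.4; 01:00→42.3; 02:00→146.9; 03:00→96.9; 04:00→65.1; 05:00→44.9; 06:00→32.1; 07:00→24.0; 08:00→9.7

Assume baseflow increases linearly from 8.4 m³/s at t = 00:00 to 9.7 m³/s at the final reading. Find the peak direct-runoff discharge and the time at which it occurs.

Q_p = 138.18 m³/s at t = 02:00

Subtracting baseflow gives direct-runoff ordinates: 0.00, 33.74, 138.18, 88.01, 56.05, 35.69, 22.73, 14.46, 0.00 m³/s.
The maximum is 138.18 m³/s, occurring at the reading for t = 02:00.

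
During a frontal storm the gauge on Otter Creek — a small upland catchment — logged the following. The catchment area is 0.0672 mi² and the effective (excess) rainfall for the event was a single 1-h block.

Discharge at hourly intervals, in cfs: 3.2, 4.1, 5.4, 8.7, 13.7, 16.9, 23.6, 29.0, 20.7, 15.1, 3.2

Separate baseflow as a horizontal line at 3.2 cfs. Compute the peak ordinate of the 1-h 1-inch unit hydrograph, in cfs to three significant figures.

U_p ≈ 10.3 cfs

Direct runoff: 0.0, 0.9, 2.2, 5.5, 10.5, 13.7, 20.4, 25.8, 17.5, 11.9, 0.0 cfs; ΣQ_DR = 108.4 cfs, peak = 25.8 cfs.
Runoff depth d = ΣQ_DR·Δt / A = 108.4 × 3600 / (0.0672 mi²) = 2.500 in.
The 1-inch UH is the DRH scaled by (1 in)/d, so U_p = 25.8 × 1/2.500 = 10.3 cfs.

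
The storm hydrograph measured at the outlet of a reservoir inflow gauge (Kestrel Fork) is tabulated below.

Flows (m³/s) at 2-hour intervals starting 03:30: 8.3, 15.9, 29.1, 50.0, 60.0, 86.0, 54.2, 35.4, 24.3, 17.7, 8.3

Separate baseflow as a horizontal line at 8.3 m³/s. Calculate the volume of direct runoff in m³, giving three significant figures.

Direct-runoff ordinates (Q − Q_b): 0.0, 7.6, 20.8, 41.7, 51.7, 77.7, 45.9, 27.1, 16.0, 9.4, 0.0 m³/s.
ΣQ_DR = 297.9 m³/s.
With Δt = 2 h = 7200 s, V = ΣQ_DR · Δt = 297.9 × 7200 = 2.14 × 10^6 m³.

V ≈ 2.14 × 10^6 m³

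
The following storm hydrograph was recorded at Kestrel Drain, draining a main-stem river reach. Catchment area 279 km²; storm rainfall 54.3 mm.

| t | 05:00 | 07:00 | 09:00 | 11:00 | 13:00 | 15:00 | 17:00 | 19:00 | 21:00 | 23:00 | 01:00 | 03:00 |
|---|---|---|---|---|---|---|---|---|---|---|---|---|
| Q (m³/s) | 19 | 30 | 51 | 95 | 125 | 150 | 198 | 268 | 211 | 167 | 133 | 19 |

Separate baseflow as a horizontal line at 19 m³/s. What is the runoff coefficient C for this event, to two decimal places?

ΣQ_DR = 1238 m³/s; V = ΣQ_DR·Δt = 8.914 × 10^6 m³.
Runoff depth d = V / A = 31.95 mm.
C = d / P = 31.95 / 54.3 = 0.59.

C ≈ 0.59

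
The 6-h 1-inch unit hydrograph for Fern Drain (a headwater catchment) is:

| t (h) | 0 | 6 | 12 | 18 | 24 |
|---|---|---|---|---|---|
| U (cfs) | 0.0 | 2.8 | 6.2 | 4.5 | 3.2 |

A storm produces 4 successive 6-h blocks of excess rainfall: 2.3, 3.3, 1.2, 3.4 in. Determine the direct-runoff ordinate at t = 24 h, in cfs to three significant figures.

Q ≈ 39.2 cfs

By discrete convolution, Q_j = Σ (P_i / 1 in) · U_{j−i}.
At t = 24 h (j=4): Q = (2.3/1)·3.2 + (3.3/1)·4.5 + (1.2/1)·6.2 + (3.4/1)·2.8 = 39.2 cfs.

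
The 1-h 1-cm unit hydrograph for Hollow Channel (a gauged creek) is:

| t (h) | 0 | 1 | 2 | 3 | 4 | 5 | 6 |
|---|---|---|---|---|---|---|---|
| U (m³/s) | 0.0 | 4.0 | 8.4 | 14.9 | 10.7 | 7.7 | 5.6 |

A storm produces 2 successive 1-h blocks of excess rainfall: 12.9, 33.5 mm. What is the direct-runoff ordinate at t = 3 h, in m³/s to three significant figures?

Q ≈ 47.4 m³/s

By discrete convolution, Q_j = Σ (P_i / 10 mm) · U_{j−i}.
At t = 3 h (j=3): Q = (12.9/10)·14.9 + (33.5/10)·8.4 = 47.4 m³/s.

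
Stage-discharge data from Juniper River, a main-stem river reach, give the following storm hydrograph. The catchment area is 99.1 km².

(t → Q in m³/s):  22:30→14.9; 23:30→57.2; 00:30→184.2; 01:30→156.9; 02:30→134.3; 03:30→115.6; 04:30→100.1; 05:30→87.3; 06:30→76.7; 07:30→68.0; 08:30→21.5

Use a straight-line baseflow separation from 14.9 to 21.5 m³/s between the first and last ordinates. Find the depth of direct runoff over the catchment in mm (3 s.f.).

d ≈ 29.7 mm

Direct runoff: 0.00, 41.64, 167.98, 140.02, 116.76, 97.40, 81.24, 67.78, 56.52, 47.16, 0.00 m³/s; ΣQ_DR = 816.5 m³/s.
V = ΣQ_DR · Δt = 816.5 × 3600 s = 2.939 × 10^6 m³.
Over A = 99.1 km², depth = V / A = 29.7 mm.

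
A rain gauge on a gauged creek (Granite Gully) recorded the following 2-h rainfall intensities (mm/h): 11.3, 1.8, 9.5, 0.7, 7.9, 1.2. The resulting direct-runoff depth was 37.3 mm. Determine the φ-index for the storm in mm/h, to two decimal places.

Only the 3 blocks with intensity above φ contribute runoff: 11.3, 9.5, 7.9 mm/h.
Σ(I−φ)·Δt = d  ⇒  (11.3+9.5+7.9 − 3φ)·2 = 37.3
φ = (28.70 − 37.3/2) / 3 = 3.35 mm/h.

φ ≈ 3.35 mm/h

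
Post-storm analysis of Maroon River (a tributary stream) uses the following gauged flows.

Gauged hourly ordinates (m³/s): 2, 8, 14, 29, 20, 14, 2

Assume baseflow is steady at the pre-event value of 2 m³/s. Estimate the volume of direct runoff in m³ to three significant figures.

V ≈ 2.70 × 10^5 m³

Direct-runoff ordinates (Q − Q_b): 0.0, 6.0, 12.0, 27.0, 18.0, 12.0, 0.0 m³/s.
ΣQ_DR = 75.00 m³/s.
With Δt = 1 h = 3600 s, V = ΣQ_DR · Δt = 75.00 × 3600 = 2.70 × 10^5 m³.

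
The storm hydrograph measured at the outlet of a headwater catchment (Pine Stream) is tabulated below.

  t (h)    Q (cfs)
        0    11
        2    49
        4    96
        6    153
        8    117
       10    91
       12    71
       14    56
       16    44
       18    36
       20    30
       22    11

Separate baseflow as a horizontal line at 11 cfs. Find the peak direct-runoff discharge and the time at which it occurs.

Q_p = 142.0 cfs at t = 6 h

Subtracting baseflow gives direct-runoff ordinates: 0.0, 38.0, 85.0, 142.0, 106.0, 80.0, 60.0, 45.0, 33.0, 25.0, 19.0, 0.0 cfs.
The maximum is 142.0 cfs, occurring at the reading for t = 6 h.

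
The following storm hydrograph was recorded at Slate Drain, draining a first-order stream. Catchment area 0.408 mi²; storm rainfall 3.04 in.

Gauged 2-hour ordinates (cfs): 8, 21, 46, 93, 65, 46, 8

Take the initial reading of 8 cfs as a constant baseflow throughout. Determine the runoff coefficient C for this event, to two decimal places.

ΣQ_DR = 231.0 cfs; V = ΣQ_DR·Δt = 1.663 × 10^6 ft³.
Runoff depth d = V / A = 1.755 in.
C = d / P = 1.755 / 3.04 = 0.58.

C ≈ 0.58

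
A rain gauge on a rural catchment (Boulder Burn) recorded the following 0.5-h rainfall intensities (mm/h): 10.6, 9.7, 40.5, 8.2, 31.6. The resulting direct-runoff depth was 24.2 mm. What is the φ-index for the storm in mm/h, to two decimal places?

φ ≈ 11.85 mm/h

Only the 2 blocks with intensity above φ contribute runoff: 40.5, 31.6 mm/h.
Σ(I−φ)·Δt = d  ⇒  (40.5+31.6 − 2φ)·0.5 = 24.2
φ = (72.10 − 24.2/0.5) / 2 = 11.85 mm/h.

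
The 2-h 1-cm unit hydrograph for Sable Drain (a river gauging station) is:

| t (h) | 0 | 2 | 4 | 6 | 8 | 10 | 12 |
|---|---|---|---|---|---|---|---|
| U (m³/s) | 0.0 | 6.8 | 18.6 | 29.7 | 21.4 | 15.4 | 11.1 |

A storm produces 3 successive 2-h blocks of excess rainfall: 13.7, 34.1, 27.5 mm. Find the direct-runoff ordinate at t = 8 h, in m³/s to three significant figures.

Q ≈ 182 m³/s

By discrete convolution, Q_j = Σ (P_i / 10 mm) · U_{j−i}.
At t = 8 h (j=4): Q = (13.7/10)·21.4 + (34.1/10)·29.7 + (27.5/10)·18.6 = 182 m³/s.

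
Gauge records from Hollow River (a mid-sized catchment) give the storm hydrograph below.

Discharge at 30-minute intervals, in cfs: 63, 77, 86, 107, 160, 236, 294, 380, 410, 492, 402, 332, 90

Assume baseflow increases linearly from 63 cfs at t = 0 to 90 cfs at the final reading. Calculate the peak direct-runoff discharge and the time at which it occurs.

Q_p = 408.75 cfs at t = 4.5 h

Subtracting baseflow gives direct-runoff ordinates: 0.00, 11.75, 18.50, 37.25, 88.00, 161.75, 217.50, 301.25, 329.00, 408.75, 316.50, 244.25, 0.00 cfs.
The maximum is 408.75 cfs, occurring at the reading for t = 4.5 h.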